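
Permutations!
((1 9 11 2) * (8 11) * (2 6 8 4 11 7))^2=((1 9 4 11 6 8 7 2))^2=(1 4 6 7)(2 9 11 8)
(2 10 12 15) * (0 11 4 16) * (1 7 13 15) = (0 11 4 16)(1 7 13 15 2 10 12) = [11, 7, 10, 3, 16, 5, 6, 13, 8, 9, 12, 4, 1, 15, 14, 2, 0]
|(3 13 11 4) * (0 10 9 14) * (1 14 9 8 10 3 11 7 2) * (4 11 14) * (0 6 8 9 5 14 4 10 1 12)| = |(0 3 13 7 2 12)(1 10 9 5 14 6 8)| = 42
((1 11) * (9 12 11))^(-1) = ((1 9 12 11))^(-1) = (1 11 12 9)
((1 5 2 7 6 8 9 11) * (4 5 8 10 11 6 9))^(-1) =(1 11 10 6 9 7 2 5 4 8)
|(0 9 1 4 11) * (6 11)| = |(0 9 1 4 6 11)| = 6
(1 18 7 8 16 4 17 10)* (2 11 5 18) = (1 2 11 5 18 7 8 16 4 17 10) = [0, 2, 11, 3, 17, 18, 6, 8, 16, 9, 1, 5, 12, 13, 14, 15, 4, 10, 7]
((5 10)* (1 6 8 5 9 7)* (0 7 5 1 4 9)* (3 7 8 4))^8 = (10)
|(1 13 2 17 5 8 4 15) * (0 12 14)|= 24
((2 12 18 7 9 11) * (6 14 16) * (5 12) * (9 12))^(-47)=(2 5 9 11)(6 14 16)(7 12 18)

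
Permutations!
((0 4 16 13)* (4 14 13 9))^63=((0 14 13)(4 16 9))^63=(16)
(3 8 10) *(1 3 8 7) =[0, 3, 2, 7, 4, 5, 6, 1, 10, 9, 8] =(1 3 7)(8 10)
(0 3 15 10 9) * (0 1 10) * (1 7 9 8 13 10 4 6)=[3, 4, 2, 15, 6, 5, 1, 9, 13, 7, 8, 11, 12, 10, 14, 0]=(0 3 15)(1 4 6)(7 9)(8 13 10)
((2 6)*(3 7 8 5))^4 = (8)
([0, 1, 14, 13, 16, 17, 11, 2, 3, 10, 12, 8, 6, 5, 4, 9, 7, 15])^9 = (2 7 16 4 14)(3 11 12 9 17 13 8 6 10 15 5)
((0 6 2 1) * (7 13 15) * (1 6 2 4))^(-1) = (0 1 4 6 2)(7 15 13)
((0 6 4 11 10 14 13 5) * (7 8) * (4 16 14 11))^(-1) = ((0 6 16 14 13 5)(7 8)(10 11))^(-1) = (0 5 13 14 16 6)(7 8)(10 11)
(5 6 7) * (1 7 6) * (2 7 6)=(1 6 2 7 5)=[0, 6, 7, 3, 4, 1, 2, 5]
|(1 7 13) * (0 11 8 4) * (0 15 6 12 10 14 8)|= |(0 11)(1 7 13)(4 15 6 12 10 14 8)|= 42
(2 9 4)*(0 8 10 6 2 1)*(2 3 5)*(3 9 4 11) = (0 8 10 6 9 11 3 5 2 4 1) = [8, 0, 4, 5, 1, 2, 9, 7, 10, 11, 6, 3]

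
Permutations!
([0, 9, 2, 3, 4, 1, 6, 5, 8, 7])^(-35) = (1 9 7 5)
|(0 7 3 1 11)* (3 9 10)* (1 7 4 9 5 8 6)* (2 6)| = 12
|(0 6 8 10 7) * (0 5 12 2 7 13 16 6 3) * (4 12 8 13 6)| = 10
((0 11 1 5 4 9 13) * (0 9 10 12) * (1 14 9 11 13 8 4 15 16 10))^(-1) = (0 12 10 16 15 5 1 4 8 9 14 11 13)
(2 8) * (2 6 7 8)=(6 7 8)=[0, 1, 2, 3, 4, 5, 7, 8, 6]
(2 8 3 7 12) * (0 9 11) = [9, 1, 8, 7, 4, 5, 6, 12, 3, 11, 10, 0, 2] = (0 9 11)(2 8 3 7 12)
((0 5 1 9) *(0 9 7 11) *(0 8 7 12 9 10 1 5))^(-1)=(1 10 9 12)(7 8 11)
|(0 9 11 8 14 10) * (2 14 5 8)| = 6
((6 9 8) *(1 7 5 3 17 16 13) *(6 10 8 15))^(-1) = (1 13 16 17 3 5 7)(6 15 9)(8 10)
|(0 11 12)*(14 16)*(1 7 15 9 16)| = |(0 11 12)(1 7 15 9 16 14)| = 6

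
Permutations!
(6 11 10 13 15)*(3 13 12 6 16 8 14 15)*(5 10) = [0, 1, 2, 13, 4, 10, 11, 7, 14, 9, 12, 5, 6, 3, 15, 16, 8] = (3 13)(5 10 12 6 11)(8 14 15 16)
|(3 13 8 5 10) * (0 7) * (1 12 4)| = 30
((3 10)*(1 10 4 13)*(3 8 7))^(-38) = (1 3 10 4 8 13 7)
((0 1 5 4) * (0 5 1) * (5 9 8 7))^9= (4 5 7 8 9)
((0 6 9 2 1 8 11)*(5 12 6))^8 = (0 11 8 1 2 9 6 12 5)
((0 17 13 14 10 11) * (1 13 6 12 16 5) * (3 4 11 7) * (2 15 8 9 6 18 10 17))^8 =((0 2 15 8 9 6 12 16 5 1 13 14 17 18 10 7 3 4 11))^8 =(0 5 3 6 18 15 13 11 16 7 9 17 2 1 4 12 10 8 14)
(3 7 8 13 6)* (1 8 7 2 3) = (1 8 13 6)(2 3) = [0, 8, 3, 2, 4, 5, 1, 7, 13, 9, 10, 11, 12, 6]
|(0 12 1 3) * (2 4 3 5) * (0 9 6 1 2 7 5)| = 8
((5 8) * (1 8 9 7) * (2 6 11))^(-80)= (2 6 11)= ((1 8 5 9 7)(2 6 11))^(-80)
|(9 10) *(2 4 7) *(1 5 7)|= 10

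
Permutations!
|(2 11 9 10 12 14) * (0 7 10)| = |(0 7 10 12 14 2 11 9)| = 8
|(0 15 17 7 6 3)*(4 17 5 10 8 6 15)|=|(0 4 17 7 15 5 10 8 6 3)|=10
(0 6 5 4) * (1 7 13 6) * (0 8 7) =(0 1)(4 8 7 13 6 5) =[1, 0, 2, 3, 8, 4, 5, 13, 7, 9, 10, 11, 12, 6]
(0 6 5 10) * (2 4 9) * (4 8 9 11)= (0 6 5 10)(2 8 9)(4 11)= [6, 1, 8, 3, 11, 10, 5, 7, 9, 2, 0, 4]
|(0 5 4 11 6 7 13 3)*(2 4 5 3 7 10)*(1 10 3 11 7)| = 12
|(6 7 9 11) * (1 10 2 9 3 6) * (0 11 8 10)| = 12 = |(0 11 1)(2 9 8 10)(3 6 7)|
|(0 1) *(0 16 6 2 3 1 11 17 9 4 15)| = |(0 11 17 9 4 15)(1 16 6 2 3)| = 30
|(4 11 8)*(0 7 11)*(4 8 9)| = |(0 7 11 9 4)| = 5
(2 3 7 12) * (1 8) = (1 8)(2 3 7 12) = [0, 8, 3, 7, 4, 5, 6, 12, 1, 9, 10, 11, 2]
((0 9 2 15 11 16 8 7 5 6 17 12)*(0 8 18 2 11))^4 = ((0 9 11 16 18 2 15)(5 6 17 12 8 7))^4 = (0 18 9 2 11 15 16)(5 8 17)(6 7 12)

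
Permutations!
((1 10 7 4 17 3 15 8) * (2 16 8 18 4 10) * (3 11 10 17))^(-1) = (1 8 16 2)(3 4 18 15)(7 10 11 17)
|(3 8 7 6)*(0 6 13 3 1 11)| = |(0 6 1 11)(3 8 7 13)| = 4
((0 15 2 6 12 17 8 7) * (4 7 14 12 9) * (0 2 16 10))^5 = ((0 15 16 10)(2 6 9 4 7)(8 14 12 17))^5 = (0 15 16 10)(8 14 12 17)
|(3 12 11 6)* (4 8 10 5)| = 4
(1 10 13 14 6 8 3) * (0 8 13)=(0 8 3 1 10)(6 13 14)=[8, 10, 2, 1, 4, 5, 13, 7, 3, 9, 0, 11, 12, 14, 6]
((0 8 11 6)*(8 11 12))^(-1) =((0 11 6)(8 12))^(-1) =(0 6 11)(8 12)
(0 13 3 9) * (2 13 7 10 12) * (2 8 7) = [2, 1, 13, 9, 4, 5, 6, 10, 7, 0, 12, 11, 8, 3] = (0 2 13 3 9)(7 10 12 8)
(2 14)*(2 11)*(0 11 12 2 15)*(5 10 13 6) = [11, 1, 14, 3, 4, 10, 5, 7, 8, 9, 13, 15, 2, 6, 12, 0] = (0 11 15)(2 14 12)(5 10 13 6)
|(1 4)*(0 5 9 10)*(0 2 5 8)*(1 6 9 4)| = |(0 8)(2 5 4 6 9 10)| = 6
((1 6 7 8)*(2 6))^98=(1 7 2 8 6)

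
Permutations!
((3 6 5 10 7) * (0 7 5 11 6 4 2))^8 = ((0 7 3 4 2)(5 10)(6 11))^8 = (11)(0 4 7 2 3)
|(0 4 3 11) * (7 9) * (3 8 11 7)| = 12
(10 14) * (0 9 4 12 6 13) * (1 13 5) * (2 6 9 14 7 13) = (0 14 10 7 13)(1 2 6 5)(4 12 9) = [14, 2, 6, 3, 12, 1, 5, 13, 8, 4, 7, 11, 9, 0, 10]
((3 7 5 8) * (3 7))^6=(8)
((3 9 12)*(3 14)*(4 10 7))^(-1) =(3 14 12 9)(4 7 10)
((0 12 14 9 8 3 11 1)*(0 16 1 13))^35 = (0 9 11 12 8 13 14 3)(1 16)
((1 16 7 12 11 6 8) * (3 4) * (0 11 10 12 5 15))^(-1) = (0 15 5 7 16 1 8 6 11)(3 4)(10 12)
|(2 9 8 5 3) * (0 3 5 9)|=|(0 3 2)(8 9)|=6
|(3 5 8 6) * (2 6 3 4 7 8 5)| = |(2 6 4 7 8 3)| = 6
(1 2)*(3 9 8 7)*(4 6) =(1 2)(3 9 8 7)(4 6) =[0, 2, 1, 9, 6, 5, 4, 3, 7, 8]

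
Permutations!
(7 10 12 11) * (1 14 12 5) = (1 14 12 11 7 10 5) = [0, 14, 2, 3, 4, 1, 6, 10, 8, 9, 5, 7, 11, 13, 12]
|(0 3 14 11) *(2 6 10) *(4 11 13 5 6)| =10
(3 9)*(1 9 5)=(1 9 3 5)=[0, 9, 2, 5, 4, 1, 6, 7, 8, 3]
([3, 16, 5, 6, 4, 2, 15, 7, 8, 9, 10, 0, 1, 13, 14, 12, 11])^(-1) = [11, 12, 5, 0, 4, 2, 3, 7, 8, 9, 10, 16, 15, 13, 14, 6, 1]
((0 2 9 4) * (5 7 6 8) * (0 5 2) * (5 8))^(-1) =((2 9 4 8)(5 7 6))^(-1) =(2 8 4 9)(5 6 7)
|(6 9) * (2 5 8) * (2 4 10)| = |(2 5 8 4 10)(6 9)| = 10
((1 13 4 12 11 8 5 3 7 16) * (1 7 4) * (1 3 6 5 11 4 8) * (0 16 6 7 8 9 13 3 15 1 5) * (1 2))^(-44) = ((0 16 8 11 5 7 6)(1 3 9 13 15 2)(4 12))^(-44) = (0 7 11 16 6 5 8)(1 15 9)(2 13 3)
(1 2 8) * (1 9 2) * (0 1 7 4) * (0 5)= (0 1 7 4 5)(2 8 9)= [1, 7, 8, 3, 5, 0, 6, 4, 9, 2]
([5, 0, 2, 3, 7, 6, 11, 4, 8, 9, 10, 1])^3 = (0 11 5 1 6)(4 7)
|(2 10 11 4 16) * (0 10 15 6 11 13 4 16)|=20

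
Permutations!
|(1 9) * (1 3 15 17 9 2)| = |(1 2)(3 15 17 9)| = 4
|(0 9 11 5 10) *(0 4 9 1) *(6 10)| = |(0 1)(4 9 11 5 6 10)| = 6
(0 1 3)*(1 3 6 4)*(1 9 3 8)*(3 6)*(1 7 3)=(0 8 7 3)(4 9 6)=[8, 1, 2, 0, 9, 5, 4, 3, 7, 6]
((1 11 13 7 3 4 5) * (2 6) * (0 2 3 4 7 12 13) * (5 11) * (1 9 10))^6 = ((0 2 6 3 7 4 11)(1 5 9 10)(12 13))^6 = (13)(0 11 4 7 3 6 2)(1 9)(5 10)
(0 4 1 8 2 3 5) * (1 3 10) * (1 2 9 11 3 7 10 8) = (0 4 7 10 2 8 9 11 3 5) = [4, 1, 8, 5, 7, 0, 6, 10, 9, 11, 2, 3]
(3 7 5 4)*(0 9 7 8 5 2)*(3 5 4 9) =(0 3 8 4 5 9 7 2) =[3, 1, 0, 8, 5, 9, 6, 2, 4, 7]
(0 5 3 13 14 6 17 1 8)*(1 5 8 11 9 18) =(0 8)(1 11 9 18)(3 13 14 6 17 5) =[8, 11, 2, 13, 4, 3, 17, 7, 0, 18, 10, 9, 12, 14, 6, 15, 16, 5, 1]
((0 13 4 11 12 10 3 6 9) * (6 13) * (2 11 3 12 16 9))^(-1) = (0 9 16 11 2 6)(3 4 13)(10 12)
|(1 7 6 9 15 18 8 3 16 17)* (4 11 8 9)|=9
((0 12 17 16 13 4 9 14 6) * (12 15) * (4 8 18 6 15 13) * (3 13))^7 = ((0 3 13 8 18 6)(4 9 14 15 12 17 16))^7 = (0 3 13 8 18 6)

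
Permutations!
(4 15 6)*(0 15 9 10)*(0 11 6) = (0 15)(4 9 10 11 6) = [15, 1, 2, 3, 9, 5, 4, 7, 8, 10, 11, 6, 12, 13, 14, 0]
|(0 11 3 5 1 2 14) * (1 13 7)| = 9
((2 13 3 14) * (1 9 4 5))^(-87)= (1 9 4 5)(2 13 3 14)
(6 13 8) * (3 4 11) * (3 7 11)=(3 4)(6 13 8)(7 11)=[0, 1, 2, 4, 3, 5, 13, 11, 6, 9, 10, 7, 12, 8]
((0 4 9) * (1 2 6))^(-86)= ((0 4 9)(1 2 6))^(-86)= (0 4 9)(1 2 6)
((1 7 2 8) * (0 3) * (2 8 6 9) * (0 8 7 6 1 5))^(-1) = ((0 3 8 5)(1 6 9 2))^(-1) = (0 5 8 3)(1 2 9 6)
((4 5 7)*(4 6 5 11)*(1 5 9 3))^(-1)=((1 5 7 6 9 3)(4 11))^(-1)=(1 3 9 6 7 5)(4 11)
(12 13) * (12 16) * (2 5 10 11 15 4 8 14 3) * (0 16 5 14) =(0 16 12 13 5 10 11 15 4 8)(2 14 3) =[16, 1, 14, 2, 8, 10, 6, 7, 0, 9, 11, 15, 13, 5, 3, 4, 12]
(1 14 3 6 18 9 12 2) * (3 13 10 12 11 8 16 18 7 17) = (1 14 13 10 12 2)(3 6 7 17)(8 16 18 9 11) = [0, 14, 1, 6, 4, 5, 7, 17, 16, 11, 12, 8, 2, 10, 13, 15, 18, 3, 9]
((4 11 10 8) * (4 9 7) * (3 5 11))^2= (3 11 8 7)(4 5 10 9)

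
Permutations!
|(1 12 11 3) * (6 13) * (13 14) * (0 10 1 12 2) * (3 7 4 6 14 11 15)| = 12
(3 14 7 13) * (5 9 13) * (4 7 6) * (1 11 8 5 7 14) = [0, 11, 2, 1, 14, 9, 4, 7, 5, 13, 10, 8, 12, 3, 6] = (1 11 8 5 9 13 3)(4 14 6)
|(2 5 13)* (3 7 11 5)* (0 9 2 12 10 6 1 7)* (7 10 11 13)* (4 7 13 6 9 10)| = 20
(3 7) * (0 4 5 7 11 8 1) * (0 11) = [4, 11, 2, 0, 5, 7, 6, 3, 1, 9, 10, 8] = (0 4 5 7 3)(1 11 8)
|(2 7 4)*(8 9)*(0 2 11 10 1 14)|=8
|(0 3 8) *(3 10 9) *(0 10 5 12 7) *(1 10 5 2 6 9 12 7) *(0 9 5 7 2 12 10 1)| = 12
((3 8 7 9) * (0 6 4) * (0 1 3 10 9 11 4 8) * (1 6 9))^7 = (0 10 3 9 1)(4 8 11 6 7)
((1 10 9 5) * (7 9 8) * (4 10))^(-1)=((1 4 10 8 7 9 5))^(-1)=(1 5 9 7 8 10 4)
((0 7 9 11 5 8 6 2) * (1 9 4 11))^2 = ((0 7 4 11 5 8 6 2)(1 9))^2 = (0 4 5 6)(2 7 11 8)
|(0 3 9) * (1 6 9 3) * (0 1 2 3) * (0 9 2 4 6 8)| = |(0 4 6 2 3 9 1 8)| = 8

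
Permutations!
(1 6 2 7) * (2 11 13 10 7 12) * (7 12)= (1 6 11 13 10 12 2 7)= [0, 6, 7, 3, 4, 5, 11, 1, 8, 9, 12, 13, 2, 10]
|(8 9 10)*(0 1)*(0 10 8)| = 6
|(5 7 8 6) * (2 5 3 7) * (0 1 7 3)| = |(0 1 7 8 6)(2 5)| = 10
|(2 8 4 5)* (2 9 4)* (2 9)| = 5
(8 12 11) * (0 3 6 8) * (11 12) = [3, 1, 2, 6, 4, 5, 8, 7, 11, 9, 10, 0, 12] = (12)(0 3 6 8 11)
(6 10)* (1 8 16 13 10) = (1 8 16 13 10 6) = [0, 8, 2, 3, 4, 5, 1, 7, 16, 9, 6, 11, 12, 10, 14, 15, 13]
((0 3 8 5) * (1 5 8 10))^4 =((0 3 10 1 5))^4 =(0 5 1 10 3)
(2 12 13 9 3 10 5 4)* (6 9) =(2 12 13 6 9 3 10 5 4) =[0, 1, 12, 10, 2, 4, 9, 7, 8, 3, 5, 11, 13, 6]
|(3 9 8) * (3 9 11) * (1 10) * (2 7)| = |(1 10)(2 7)(3 11)(8 9)| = 2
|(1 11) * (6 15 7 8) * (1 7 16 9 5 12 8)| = 21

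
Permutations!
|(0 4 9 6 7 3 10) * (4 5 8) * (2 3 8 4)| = 10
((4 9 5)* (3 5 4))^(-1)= ((3 5)(4 9))^(-1)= (3 5)(4 9)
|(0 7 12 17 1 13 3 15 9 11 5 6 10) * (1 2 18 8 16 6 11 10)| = 30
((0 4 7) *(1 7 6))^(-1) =(0 7 1 6 4)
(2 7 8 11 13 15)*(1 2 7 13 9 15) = [0, 2, 13, 3, 4, 5, 6, 8, 11, 15, 10, 9, 12, 1, 14, 7] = (1 2 13)(7 8 11 9 15)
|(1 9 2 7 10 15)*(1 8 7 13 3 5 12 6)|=8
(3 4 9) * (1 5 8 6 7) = [0, 5, 2, 4, 9, 8, 7, 1, 6, 3] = (1 5 8 6 7)(3 4 9)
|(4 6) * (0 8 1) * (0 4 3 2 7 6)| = 4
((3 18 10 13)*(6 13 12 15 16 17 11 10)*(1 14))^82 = ((1 14)(3 18 6 13)(10 12 15 16 17 11))^82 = (3 6)(10 17 15)(11 16 12)(13 18)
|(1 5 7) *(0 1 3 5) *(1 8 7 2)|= 7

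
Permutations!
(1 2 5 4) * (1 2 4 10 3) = (1 4 2 5 10 3) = [0, 4, 5, 1, 2, 10, 6, 7, 8, 9, 3]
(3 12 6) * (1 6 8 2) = (1 6 3 12 8 2) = [0, 6, 1, 12, 4, 5, 3, 7, 2, 9, 10, 11, 8]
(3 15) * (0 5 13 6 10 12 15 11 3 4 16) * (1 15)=(0 5 13 6 10 12 1 15 4 16)(3 11)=[5, 15, 2, 11, 16, 13, 10, 7, 8, 9, 12, 3, 1, 6, 14, 4, 0]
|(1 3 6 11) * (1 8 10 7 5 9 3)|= 8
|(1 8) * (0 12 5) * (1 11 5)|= 6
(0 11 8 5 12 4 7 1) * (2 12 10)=(0 11 8 5 10 2 12 4 7 1)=[11, 0, 12, 3, 7, 10, 6, 1, 5, 9, 2, 8, 4]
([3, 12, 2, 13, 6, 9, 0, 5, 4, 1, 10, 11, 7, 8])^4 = [4, 9, 2, 6, 13, 7, 8, 12, 3, 5, 10, 11, 1, 0]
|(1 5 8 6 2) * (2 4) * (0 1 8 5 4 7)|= |(0 1 4 2 8 6 7)|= 7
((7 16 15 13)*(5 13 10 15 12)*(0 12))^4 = ((0 12 5 13 7 16)(10 15))^4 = (0 7 5)(12 16 13)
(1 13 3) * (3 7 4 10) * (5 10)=(1 13 7 4 5 10 3)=[0, 13, 2, 1, 5, 10, 6, 4, 8, 9, 3, 11, 12, 7]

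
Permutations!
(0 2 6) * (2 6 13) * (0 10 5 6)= (2 13)(5 6 10)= [0, 1, 13, 3, 4, 6, 10, 7, 8, 9, 5, 11, 12, 2]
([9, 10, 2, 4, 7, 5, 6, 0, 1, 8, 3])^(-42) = (0 4 10 8)(1 9 7 3)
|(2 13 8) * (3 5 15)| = |(2 13 8)(3 5 15)| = 3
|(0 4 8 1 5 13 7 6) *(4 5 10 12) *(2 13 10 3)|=|(0 5 10 12 4 8 1 3 2 13 7 6)|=12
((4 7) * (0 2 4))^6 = ((0 2 4 7))^6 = (0 4)(2 7)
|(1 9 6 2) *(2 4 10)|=6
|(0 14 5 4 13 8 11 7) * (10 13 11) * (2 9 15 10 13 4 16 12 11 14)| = |(0 2 9 15 10 4 14 5 16 12 11 7)(8 13)| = 12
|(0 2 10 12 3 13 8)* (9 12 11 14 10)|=21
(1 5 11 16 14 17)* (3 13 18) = (1 5 11 16 14 17)(3 13 18) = [0, 5, 2, 13, 4, 11, 6, 7, 8, 9, 10, 16, 12, 18, 17, 15, 14, 1, 3]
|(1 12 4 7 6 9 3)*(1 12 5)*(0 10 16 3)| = |(0 10 16 3 12 4 7 6 9)(1 5)| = 18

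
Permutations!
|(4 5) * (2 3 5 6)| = |(2 3 5 4 6)| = 5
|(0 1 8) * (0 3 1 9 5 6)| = 12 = |(0 9 5 6)(1 8 3)|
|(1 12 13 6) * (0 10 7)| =12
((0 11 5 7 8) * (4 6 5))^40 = ((0 11 4 6 5 7 8))^40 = (0 7 6 11 8 5 4)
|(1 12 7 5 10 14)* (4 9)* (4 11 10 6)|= 10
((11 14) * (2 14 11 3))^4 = (2 14 3)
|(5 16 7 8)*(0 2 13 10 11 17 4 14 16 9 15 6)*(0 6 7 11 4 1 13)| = 40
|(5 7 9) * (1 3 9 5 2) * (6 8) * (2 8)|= 6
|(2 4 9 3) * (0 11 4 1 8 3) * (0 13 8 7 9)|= |(0 11 4)(1 7 9 13 8 3 2)|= 21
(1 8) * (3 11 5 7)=(1 8)(3 11 5 7)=[0, 8, 2, 11, 4, 7, 6, 3, 1, 9, 10, 5]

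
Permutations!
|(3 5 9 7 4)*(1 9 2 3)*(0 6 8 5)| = 12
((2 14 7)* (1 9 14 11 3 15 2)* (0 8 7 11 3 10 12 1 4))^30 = ((0 8 7 4)(1 9 14 11 10 12)(2 3 15))^30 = (15)(0 7)(4 8)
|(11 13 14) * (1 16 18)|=3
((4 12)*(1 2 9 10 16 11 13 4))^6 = (1 13 10)(2 4 16)(9 12 11)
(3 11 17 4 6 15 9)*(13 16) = (3 11 17 4 6 15 9)(13 16) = [0, 1, 2, 11, 6, 5, 15, 7, 8, 3, 10, 17, 12, 16, 14, 9, 13, 4]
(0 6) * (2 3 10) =(0 6)(2 3 10) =[6, 1, 3, 10, 4, 5, 0, 7, 8, 9, 2]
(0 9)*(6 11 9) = [6, 1, 2, 3, 4, 5, 11, 7, 8, 0, 10, 9] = (0 6 11 9)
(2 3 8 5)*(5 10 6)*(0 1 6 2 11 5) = [1, 6, 3, 8, 4, 11, 0, 7, 10, 9, 2, 5] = (0 1 6)(2 3 8 10)(5 11)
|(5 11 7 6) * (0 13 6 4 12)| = |(0 13 6 5 11 7 4 12)| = 8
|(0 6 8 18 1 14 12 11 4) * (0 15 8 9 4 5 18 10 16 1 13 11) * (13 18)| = |(18)(0 6 9 4 15 8 10 16 1 14 12)(5 13 11)| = 33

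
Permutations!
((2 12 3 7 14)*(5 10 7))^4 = ((2 12 3 5 10 7 14))^4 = (2 10 12 7 3 14 5)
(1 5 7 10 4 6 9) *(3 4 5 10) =(1 10 5 7 3 4 6 9) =[0, 10, 2, 4, 6, 7, 9, 3, 8, 1, 5]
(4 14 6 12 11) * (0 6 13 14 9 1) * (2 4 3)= (0 6 12 11 3 2 4 9 1)(13 14)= [6, 0, 4, 2, 9, 5, 12, 7, 8, 1, 10, 3, 11, 14, 13]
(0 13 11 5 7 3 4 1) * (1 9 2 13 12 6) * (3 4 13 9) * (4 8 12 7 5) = (0 7 8 12 6 1)(2 9)(3 13 11 4) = [7, 0, 9, 13, 3, 5, 1, 8, 12, 2, 10, 4, 6, 11]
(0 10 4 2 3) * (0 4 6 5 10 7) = (0 7)(2 3 4)(5 10 6) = [7, 1, 3, 4, 2, 10, 5, 0, 8, 9, 6]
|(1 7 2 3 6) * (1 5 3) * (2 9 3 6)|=10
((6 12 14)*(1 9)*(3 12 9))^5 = ((1 3 12 14 6 9))^5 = (1 9 6 14 12 3)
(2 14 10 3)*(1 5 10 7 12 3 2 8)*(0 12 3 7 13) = (0 12 7 3 8 1 5 10 2 14 13) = [12, 5, 14, 8, 4, 10, 6, 3, 1, 9, 2, 11, 7, 0, 13]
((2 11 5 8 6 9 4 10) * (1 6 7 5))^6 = (1 11 2 10 4 9 6) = ((1 6 9 4 10 2 11)(5 8 7))^6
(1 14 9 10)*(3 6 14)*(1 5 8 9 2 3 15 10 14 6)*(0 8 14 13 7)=(0 8 9 13 7)(1 15 10 5 14 2 3)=[8, 15, 3, 1, 4, 14, 6, 0, 9, 13, 5, 11, 12, 7, 2, 10]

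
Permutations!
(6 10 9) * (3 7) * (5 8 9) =(3 7)(5 8 9 6 10) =[0, 1, 2, 7, 4, 8, 10, 3, 9, 6, 5]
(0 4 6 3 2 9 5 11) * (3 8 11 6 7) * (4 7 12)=(0 7 3 2 9 5 6 8 11)(4 12)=[7, 1, 9, 2, 12, 6, 8, 3, 11, 5, 10, 0, 4]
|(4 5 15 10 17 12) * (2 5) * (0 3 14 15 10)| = |(0 3 14 15)(2 5 10 17 12 4)| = 12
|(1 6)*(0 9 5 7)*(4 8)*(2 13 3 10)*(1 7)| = 12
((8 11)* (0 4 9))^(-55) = ((0 4 9)(8 11))^(-55) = (0 9 4)(8 11)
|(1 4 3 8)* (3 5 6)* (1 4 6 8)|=|(1 6 3)(4 5 8)|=3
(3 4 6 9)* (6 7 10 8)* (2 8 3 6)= (2 8)(3 4 7 10)(6 9)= [0, 1, 8, 4, 7, 5, 9, 10, 2, 6, 3]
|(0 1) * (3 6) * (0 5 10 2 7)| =|(0 1 5 10 2 7)(3 6)| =6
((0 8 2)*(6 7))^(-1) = ((0 8 2)(6 7))^(-1) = (0 2 8)(6 7)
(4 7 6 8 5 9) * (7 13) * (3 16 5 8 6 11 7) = (3 16 5 9 4 13)(7 11) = [0, 1, 2, 16, 13, 9, 6, 11, 8, 4, 10, 7, 12, 3, 14, 15, 5]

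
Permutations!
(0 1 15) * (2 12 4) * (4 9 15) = (0 1 4 2 12 9 15) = [1, 4, 12, 3, 2, 5, 6, 7, 8, 15, 10, 11, 9, 13, 14, 0]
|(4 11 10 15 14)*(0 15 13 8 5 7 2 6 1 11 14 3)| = |(0 15 3)(1 11 10 13 8 5 7 2 6)(4 14)| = 18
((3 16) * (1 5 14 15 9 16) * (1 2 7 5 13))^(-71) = ((1 13)(2 7 5 14 15 9 16 3))^(-71) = (1 13)(2 7 5 14 15 9 16 3)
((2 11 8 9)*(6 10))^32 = (11) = ((2 11 8 9)(6 10))^32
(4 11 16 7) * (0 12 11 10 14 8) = (0 12 11 16 7 4 10 14 8) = [12, 1, 2, 3, 10, 5, 6, 4, 0, 9, 14, 16, 11, 13, 8, 15, 7]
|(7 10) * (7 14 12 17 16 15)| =|(7 10 14 12 17 16 15)| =7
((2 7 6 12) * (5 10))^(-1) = ((2 7 6 12)(5 10))^(-1) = (2 12 6 7)(5 10)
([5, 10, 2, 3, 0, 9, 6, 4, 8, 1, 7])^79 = [9, 7, 2, 3, 5, 1, 6, 0, 8, 10, 4]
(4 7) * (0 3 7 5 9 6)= (0 3 7 4 5 9 6)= [3, 1, 2, 7, 5, 9, 0, 4, 8, 6]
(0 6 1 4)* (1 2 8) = (0 6 2 8 1 4) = [6, 4, 8, 3, 0, 5, 2, 7, 1]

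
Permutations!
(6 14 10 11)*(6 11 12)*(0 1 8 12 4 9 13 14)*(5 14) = (0 1 8 12 6)(4 9 13 5 14 10) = [1, 8, 2, 3, 9, 14, 0, 7, 12, 13, 4, 11, 6, 5, 10]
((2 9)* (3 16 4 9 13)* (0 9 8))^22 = ((0 9 2 13 3 16 4 8))^22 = (0 4 3 2)(8 16 13 9)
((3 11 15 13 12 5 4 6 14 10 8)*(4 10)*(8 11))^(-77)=((3 8)(4 6 14)(5 10 11 15 13 12))^(-77)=(3 8)(4 6 14)(5 10 11 15 13 12)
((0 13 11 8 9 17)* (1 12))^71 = (0 17 9 8 11 13)(1 12)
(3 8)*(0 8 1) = [8, 0, 2, 1, 4, 5, 6, 7, 3] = (0 8 3 1)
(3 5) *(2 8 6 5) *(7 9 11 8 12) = (2 12 7 9 11 8 6 5 3) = [0, 1, 12, 2, 4, 3, 5, 9, 6, 11, 10, 8, 7]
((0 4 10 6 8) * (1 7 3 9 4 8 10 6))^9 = ((0 8)(1 7 3 9 4 6 10))^9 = (0 8)(1 3 4 10 7 9 6)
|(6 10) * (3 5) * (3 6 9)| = |(3 5 6 10 9)| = 5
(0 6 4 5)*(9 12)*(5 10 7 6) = (0 5)(4 10 7 6)(9 12) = [5, 1, 2, 3, 10, 0, 4, 6, 8, 12, 7, 11, 9]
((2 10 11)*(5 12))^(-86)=(12)(2 10 11)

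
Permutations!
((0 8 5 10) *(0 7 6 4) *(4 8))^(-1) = ((0 4)(5 10 7 6 8))^(-1) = (0 4)(5 8 6 7 10)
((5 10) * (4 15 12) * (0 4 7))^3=((0 4 15 12 7)(5 10))^3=(0 12 4 7 15)(5 10)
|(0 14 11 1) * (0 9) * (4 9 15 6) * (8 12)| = 8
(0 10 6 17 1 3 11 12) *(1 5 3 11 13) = (0 10 6 17 5 3 13 1 11 12) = [10, 11, 2, 13, 4, 3, 17, 7, 8, 9, 6, 12, 0, 1, 14, 15, 16, 5]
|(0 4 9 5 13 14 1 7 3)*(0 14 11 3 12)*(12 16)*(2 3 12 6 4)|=|(0 2 3 14 1 7 16 6 4 9 5 13 11 12)|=14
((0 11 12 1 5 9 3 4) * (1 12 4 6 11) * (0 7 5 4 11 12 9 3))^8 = ((0 1 4 7 5 3 6 12 9))^8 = (0 9 12 6 3 5 7 4 1)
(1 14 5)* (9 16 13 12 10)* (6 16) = (1 14 5)(6 16 13 12 10 9) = [0, 14, 2, 3, 4, 1, 16, 7, 8, 6, 9, 11, 10, 12, 5, 15, 13]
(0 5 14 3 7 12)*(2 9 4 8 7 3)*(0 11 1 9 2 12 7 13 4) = [5, 9, 2, 3, 8, 14, 6, 7, 13, 0, 10, 1, 11, 4, 12] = (0 5 14 12 11 1 9)(4 8 13)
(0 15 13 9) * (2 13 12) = [15, 1, 13, 3, 4, 5, 6, 7, 8, 0, 10, 11, 2, 9, 14, 12] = (0 15 12 2 13 9)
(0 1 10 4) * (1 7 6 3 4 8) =(0 7 6 3 4)(1 10 8) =[7, 10, 2, 4, 0, 5, 3, 6, 1, 9, 8]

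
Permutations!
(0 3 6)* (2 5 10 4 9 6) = (0 3 2 5 10 4 9 6) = [3, 1, 5, 2, 9, 10, 0, 7, 8, 6, 4]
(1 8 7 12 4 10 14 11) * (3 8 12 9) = [0, 12, 2, 8, 10, 5, 6, 9, 7, 3, 14, 1, 4, 13, 11] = (1 12 4 10 14 11)(3 8 7 9)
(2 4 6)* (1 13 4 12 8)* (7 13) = (1 7 13 4 6 2 12 8) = [0, 7, 12, 3, 6, 5, 2, 13, 1, 9, 10, 11, 8, 4]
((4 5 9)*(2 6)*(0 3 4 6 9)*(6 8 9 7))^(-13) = (0 5 4 3)(2 6 7)(8 9)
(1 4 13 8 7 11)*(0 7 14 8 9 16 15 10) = (0 7 11 1 4 13 9 16 15 10)(8 14) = [7, 4, 2, 3, 13, 5, 6, 11, 14, 16, 0, 1, 12, 9, 8, 10, 15]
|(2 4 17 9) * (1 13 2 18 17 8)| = 15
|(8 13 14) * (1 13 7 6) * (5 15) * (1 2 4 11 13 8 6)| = 6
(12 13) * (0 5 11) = (0 5 11)(12 13) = [5, 1, 2, 3, 4, 11, 6, 7, 8, 9, 10, 0, 13, 12]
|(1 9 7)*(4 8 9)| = 5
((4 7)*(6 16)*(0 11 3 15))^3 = (0 15 3 11)(4 7)(6 16)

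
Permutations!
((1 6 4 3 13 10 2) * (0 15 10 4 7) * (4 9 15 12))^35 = (0 7 6 1 2 10 15 9 13 3 4 12)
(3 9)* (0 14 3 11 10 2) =(0 14 3 9 11 10 2) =[14, 1, 0, 9, 4, 5, 6, 7, 8, 11, 2, 10, 12, 13, 3]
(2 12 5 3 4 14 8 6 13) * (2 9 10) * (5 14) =(2 12 14 8 6 13 9 10)(3 4 5) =[0, 1, 12, 4, 5, 3, 13, 7, 6, 10, 2, 11, 14, 9, 8]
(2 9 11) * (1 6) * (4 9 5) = (1 6)(2 5 4 9 11) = [0, 6, 5, 3, 9, 4, 1, 7, 8, 11, 10, 2]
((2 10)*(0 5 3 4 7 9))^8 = ((0 5 3 4 7 9)(2 10))^8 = (10)(0 3 7)(4 9 5)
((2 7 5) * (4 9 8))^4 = ((2 7 5)(4 9 8))^4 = (2 7 5)(4 9 8)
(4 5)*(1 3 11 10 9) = (1 3 11 10 9)(4 5) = [0, 3, 2, 11, 5, 4, 6, 7, 8, 1, 9, 10]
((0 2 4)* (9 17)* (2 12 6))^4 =(17)(0 4 2 6 12)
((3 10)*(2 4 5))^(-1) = (2 5 4)(3 10)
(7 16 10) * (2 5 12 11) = (2 5 12 11)(7 16 10) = [0, 1, 5, 3, 4, 12, 6, 16, 8, 9, 7, 2, 11, 13, 14, 15, 10]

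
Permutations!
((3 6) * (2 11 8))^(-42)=((2 11 8)(3 6))^(-42)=(11)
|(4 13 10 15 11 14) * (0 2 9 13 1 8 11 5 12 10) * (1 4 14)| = |(0 2 9 13)(1 8 11)(5 12 10 15)| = 12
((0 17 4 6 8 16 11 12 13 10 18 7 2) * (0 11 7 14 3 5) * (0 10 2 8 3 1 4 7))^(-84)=((0 17 7 8 16)(1 4 6 3 5 10 18 14)(2 11 12 13))^(-84)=(0 17 7 8 16)(1 5)(3 14)(4 10)(6 18)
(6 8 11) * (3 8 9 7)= (3 8 11 6 9 7)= [0, 1, 2, 8, 4, 5, 9, 3, 11, 7, 10, 6]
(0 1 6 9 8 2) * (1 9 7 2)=(0 9 8 1 6 7 2)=[9, 6, 0, 3, 4, 5, 7, 2, 1, 8]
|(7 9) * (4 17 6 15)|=4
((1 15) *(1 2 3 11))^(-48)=((1 15 2 3 11))^(-48)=(1 2 11 15 3)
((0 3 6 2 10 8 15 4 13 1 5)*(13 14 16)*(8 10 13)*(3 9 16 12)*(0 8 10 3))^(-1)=((0 9 16 10 3 6 2 13 1 5 8 15 4 14 12))^(-1)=(0 12 14 4 15 8 5 1 13 2 6 3 10 16 9)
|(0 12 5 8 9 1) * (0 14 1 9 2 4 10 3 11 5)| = 14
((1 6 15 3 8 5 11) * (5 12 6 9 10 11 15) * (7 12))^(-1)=(1 11 10 9)(3 15 5 6 12 7 8)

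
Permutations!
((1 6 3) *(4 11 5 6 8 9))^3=(1 4 6 8 11 3 9 5)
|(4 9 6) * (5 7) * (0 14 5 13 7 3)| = 12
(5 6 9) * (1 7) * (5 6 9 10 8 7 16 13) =(1 16 13 5 9 6 10 8 7) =[0, 16, 2, 3, 4, 9, 10, 1, 7, 6, 8, 11, 12, 5, 14, 15, 13]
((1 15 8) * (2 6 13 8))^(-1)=(1 8 13 6 2 15)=((1 15 2 6 13 8))^(-1)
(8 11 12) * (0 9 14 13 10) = [9, 1, 2, 3, 4, 5, 6, 7, 11, 14, 0, 12, 8, 10, 13] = (0 9 14 13 10)(8 11 12)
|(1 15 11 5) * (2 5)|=5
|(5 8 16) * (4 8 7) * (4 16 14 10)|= |(4 8 14 10)(5 7 16)|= 12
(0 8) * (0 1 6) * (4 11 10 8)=(0 4 11 10 8 1 6)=[4, 6, 2, 3, 11, 5, 0, 7, 1, 9, 8, 10]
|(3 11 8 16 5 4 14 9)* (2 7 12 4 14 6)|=35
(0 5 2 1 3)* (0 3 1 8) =(0 5 2 8) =[5, 1, 8, 3, 4, 2, 6, 7, 0]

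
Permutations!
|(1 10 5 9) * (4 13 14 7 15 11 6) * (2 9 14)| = 12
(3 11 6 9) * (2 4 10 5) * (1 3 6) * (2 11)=(1 3 2 4 10 5 11)(6 9)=[0, 3, 4, 2, 10, 11, 9, 7, 8, 6, 5, 1]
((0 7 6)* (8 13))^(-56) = (13)(0 7 6)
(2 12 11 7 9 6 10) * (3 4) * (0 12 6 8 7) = [12, 1, 6, 4, 3, 5, 10, 9, 7, 8, 2, 0, 11] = (0 12 11)(2 6 10)(3 4)(7 9 8)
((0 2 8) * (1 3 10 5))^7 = ((0 2 8)(1 3 10 5))^7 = (0 2 8)(1 5 10 3)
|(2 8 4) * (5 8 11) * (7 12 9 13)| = |(2 11 5 8 4)(7 12 9 13)| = 20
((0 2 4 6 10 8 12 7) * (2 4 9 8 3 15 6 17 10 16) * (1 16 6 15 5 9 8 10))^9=((0 4 17 1 16 2 8 12 7)(3 5 9 10))^9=(17)(3 5 9 10)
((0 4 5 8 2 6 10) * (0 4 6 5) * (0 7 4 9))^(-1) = (0 9 10 6)(2 8 5)(4 7)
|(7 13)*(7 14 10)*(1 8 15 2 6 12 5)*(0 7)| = |(0 7 13 14 10)(1 8 15 2 6 12 5)| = 35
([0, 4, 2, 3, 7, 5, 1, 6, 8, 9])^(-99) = [0, 4, 2, 3, 7, 5, 1, 6, 8, 9]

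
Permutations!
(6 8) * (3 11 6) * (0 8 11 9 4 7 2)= [8, 1, 0, 9, 7, 5, 11, 2, 3, 4, 10, 6]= (0 8 3 9 4 7 2)(6 11)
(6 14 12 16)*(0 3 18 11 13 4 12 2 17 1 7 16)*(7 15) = [3, 15, 17, 18, 12, 5, 14, 16, 8, 9, 10, 13, 0, 4, 2, 7, 6, 1, 11] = (0 3 18 11 13 4 12)(1 15 7 16 6 14 2 17)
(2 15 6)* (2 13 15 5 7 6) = (2 5 7 6 13 15) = [0, 1, 5, 3, 4, 7, 13, 6, 8, 9, 10, 11, 12, 15, 14, 2]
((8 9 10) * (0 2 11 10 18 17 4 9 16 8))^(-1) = (0 10 11 2)(4 17 18 9)(8 16)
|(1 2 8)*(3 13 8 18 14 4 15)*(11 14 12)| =11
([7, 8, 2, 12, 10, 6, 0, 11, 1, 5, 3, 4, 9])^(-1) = [6, 8, 2, 10, 11, 9, 5, 0, 1, 12, 4, 7, 3]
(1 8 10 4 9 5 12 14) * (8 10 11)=(1 10 4 9 5 12 14)(8 11)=[0, 10, 2, 3, 9, 12, 6, 7, 11, 5, 4, 8, 14, 13, 1]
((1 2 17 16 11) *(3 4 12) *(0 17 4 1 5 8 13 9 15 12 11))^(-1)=((0 17 16)(1 2 4 11 5 8 13 9 15 12 3))^(-1)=(0 16 17)(1 3 12 15 9 13 8 5 11 4 2)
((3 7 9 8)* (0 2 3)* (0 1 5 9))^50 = ((0 2 3 7)(1 5 9 8))^50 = (0 3)(1 9)(2 7)(5 8)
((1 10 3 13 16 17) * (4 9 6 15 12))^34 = (1 16 3)(4 12 15 6 9)(10 17 13)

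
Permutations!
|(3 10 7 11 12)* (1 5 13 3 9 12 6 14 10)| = 20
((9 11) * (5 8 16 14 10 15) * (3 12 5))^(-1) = ((3 12 5 8 16 14 10 15)(9 11))^(-1) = (3 15 10 14 16 8 5 12)(9 11)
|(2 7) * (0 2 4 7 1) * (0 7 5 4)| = 4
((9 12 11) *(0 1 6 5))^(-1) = (0 5 6 1)(9 11 12)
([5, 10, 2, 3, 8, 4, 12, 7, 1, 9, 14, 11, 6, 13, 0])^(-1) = [14, 8, 2, 3, 5, 0, 12, 7, 4, 9, 1, 11, 6, 13, 10]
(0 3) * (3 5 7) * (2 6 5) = (0 2 6 5 7 3) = [2, 1, 6, 0, 4, 7, 5, 3]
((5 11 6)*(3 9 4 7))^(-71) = (3 9 4 7)(5 11 6)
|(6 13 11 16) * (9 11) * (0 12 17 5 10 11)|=|(0 12 17 5 10 11 16 6 13 9)|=10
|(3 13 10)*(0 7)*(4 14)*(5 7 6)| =12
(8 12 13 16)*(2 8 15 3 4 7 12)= (2 8)(3 4 7 12 13 16 15)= [0, 1, 8, 4, 7, 5, 6, 12, 2, 9, 10, 11, 13, 16, 14, 3, 15]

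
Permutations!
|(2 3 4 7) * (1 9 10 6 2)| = |(1 9 10 6 2 3 4 7)| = 8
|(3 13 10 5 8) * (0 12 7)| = 15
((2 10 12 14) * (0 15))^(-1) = (0 15)(2 14 12 10)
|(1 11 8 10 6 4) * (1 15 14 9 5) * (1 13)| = 11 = |(1 11 8 10 6 4 15 14 9 5 13)|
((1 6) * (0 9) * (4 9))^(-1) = ((0 4 9)(1 6))^(-1) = (0 9 4)(1 6)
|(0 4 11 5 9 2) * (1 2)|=|(0 4 11 5 9 1 2)|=7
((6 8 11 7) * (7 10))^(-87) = (6 10 8 7 11)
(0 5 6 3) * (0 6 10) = (0 5 10)(3 6) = [5, 1, 2, 6, 4, 10, 3, 7, 8, 9, 0]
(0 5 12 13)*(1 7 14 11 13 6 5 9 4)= [9, 7, 2, 3, 1, 12, 5, 14, 8, 4, 10, 13, 6, 0, 11]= (0 9 4 1 7 14 11 13)(5 12 6)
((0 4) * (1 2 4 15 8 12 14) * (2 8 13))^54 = ((0 15 13 2 4)(1 8 12 14))^54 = (0 4 2 13 15)(1 12)(8 14)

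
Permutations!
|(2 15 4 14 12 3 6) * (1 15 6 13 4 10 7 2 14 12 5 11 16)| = 20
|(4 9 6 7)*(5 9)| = |(4 5 9 6 7)| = 5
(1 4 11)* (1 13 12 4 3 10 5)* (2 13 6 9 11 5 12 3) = (1 2 13 3 10 12 4 5)(6 9 11) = [0, 2, 13, 10, 5, 1, 9, 7, 8, 11, 12, 6, 4, 3]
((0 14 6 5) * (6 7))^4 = ((0 14 7 6 5))^4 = (0 5 6 7 14)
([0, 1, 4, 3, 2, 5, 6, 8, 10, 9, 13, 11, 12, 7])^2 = [0, 1, 2, 3, 4, 5, 6, 10, 13, 9, 7, 11, 12, 8]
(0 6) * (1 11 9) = [6, 11, 2, 3, 4, 5, 0, 7, 8, 1, 10, 9] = (0 6)(1 11 9)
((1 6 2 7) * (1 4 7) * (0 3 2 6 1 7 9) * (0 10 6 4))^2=(0 2)(3 7)(4 10)(6 9)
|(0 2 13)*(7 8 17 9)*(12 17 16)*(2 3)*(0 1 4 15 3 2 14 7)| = 14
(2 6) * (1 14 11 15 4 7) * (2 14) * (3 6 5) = (1 2 5 3 6 14 11 15 4 7) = [0, 2, 5, 6, 7, 3, 14, 1, 8, 9, 10, 15, 12, 13, 11, 4]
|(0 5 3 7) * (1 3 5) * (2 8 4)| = |(0 1 3 7)(2 8 4)| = 12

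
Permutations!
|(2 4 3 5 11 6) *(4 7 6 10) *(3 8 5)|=|(2 7 6)(4 8 5 11 10)|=15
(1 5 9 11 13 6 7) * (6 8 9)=(1 5 6 7)(8 9 11 13)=[0, 5, 2, 3, 4, 6, 7, 1, 9, 11, 10, 13, 12, 8]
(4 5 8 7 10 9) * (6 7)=(4 5 8 6 7 10 9)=[0, 1, 2, 3, 5, 8, 7, 10, 6, 4, 9]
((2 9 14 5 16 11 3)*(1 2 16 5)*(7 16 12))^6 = ((1 2 9 14)(3 12 7 16 11))^6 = (1 9)(2 14)(3 12 7 16 11)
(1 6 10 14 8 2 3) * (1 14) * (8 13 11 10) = (1 6 8 2 3 14 13 11 10) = [0, 6, 3, 14, 4, 5, 8, 7, 2, 9, 1, 10, 12, 11, 13]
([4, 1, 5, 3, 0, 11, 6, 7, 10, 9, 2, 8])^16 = [0, 1, 5, 3, 4, 11, 6, 7, 10, 9, 2, 8]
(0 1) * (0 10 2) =[1, 10, 0, 3, 4, 5, 6, 7, 8, 9, 2] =(0 1 10 2)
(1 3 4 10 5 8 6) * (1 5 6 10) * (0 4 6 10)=(10)(0 4 1 3 6 5 8)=[4, 3, 2, 6, 1, 8, 5, 7, 0, 9, 10]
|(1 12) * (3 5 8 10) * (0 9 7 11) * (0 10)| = |(0 9 7 11 10 3 5 8)(1 12)| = 8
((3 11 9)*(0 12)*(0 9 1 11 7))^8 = (0 3 12 7 9)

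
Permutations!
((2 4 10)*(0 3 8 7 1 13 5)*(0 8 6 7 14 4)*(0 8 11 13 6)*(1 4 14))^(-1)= ((14)(0 3)(1 6 7 4 10 2 8)(5 11 13))^(-1)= (14)(0 3)(1 8 2 10 4 7 6)(5 13 11)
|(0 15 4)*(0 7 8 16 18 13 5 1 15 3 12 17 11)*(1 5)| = |(0 3 12 17 11)(1 15 4 7 8 16 18 13)| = 40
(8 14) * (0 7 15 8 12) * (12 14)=(0 7 15 8 12)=[7, 1, 2, 3, 4, 5, 6, 15, 12, 9, 10, 11, 0, 13, 14, 8]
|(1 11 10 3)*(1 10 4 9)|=4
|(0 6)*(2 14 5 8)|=4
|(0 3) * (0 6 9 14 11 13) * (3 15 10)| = 9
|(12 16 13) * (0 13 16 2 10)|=5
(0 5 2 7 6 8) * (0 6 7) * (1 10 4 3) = [5, 10, 0, 1, 3, 2, 8, 7, 6, 9, 4] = (0 5 2)(1 10 4 3)(6 8)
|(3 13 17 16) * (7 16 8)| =6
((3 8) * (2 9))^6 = (9)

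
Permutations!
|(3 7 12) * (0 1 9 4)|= |(0 1 9 4)(3 7 12)|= 12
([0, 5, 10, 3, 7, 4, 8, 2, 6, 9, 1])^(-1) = (1 10 2 7 4 5)(6 8)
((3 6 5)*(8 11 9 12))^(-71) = ((3 6 5)(8 11 9 12))^(-71) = (3 6 5)(8 11 9 12)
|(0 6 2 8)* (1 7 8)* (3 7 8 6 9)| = 8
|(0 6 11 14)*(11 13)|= |(0 6 13 11 14)|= 5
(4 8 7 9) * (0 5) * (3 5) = (0 3 5)(4 8 7 9) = [3, 1, 2, 5, 8, 0, 6, 9, 7, 4]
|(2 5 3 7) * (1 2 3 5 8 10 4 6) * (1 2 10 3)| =8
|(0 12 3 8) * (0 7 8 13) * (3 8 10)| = 7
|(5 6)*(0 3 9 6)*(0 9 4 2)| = 12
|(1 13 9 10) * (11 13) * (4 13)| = 6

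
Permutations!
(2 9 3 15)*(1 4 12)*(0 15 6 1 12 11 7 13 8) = (0 15 2 9 3 6 1 4 11 7 13 8) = [15, 4, 9, 6, 11, 5, 1, 13, 0, 3, 10, 7, 12, 8, 14, 2]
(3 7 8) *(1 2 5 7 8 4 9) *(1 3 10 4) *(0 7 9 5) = (0 7 1 2)(3 8 10 4 5 9) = [7, 2, 0, 8, 5, 9, 6, 1, 10, 3, 4]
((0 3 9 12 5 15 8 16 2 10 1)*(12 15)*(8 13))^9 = ((0 3 9 15 13 8 16 2 10 1)(5 12))^9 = (0 1 10 2 16 8 13 15 9 3)(5 12)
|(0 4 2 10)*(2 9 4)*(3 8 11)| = |(0 2 10)(3 8 11)(4 9)| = 6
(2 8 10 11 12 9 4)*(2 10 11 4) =(2 8 11 12 9)(4 10) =[0, 1, 8, 3, 10, 5, 6, 7, 11, 2, 4, 12, 9]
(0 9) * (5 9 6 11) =[6, 1, 2, 3, 4, 9, 11, 7, 8, 0, 10, 5] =(0 6 11 5 9)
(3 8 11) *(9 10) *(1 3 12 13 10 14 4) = (1 3 8 11 12 13 10 9 14 4) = [0, 3, 2, 8, 1, 5, 6, 7, 11, 14, 9, 12, 13, 10, 4]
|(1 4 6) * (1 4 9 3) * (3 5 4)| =6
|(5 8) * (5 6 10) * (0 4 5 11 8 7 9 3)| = |(0 4 5 7 9 3)(6 10 11 8)| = 12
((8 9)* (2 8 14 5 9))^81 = ((2 8)(5 9 14))^81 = (14)(2 8)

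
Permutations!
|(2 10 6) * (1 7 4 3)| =12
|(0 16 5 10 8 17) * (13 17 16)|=|(0 13 17)(5 10 8 16)|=12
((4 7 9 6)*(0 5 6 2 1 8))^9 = (9)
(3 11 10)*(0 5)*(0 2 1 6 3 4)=[5, 6, 1, 11, 0, 2, 3, 7, 8, 9, 4, 10]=(0 5 2 1 6 3 11 10 4)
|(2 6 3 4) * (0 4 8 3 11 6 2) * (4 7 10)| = 4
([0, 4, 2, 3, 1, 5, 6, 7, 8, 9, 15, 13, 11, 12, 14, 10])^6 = (15)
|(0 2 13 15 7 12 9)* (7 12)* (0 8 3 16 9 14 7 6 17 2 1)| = |(0 1)(2 13 15 12 14 7 6 17)(3 16 9 8)| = 8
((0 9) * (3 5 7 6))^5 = ((0 9)(3 5 7 6))^5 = (0 9)(3 5 7 6)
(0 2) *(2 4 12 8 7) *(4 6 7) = (0 6 7 2)(4 12 8) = [6, 1, 0, 3, 12, 5, 7, 2, 4, 9, 10, 11, 8]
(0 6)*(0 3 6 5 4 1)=[5, 0, 2, 6, 1, 4, 3]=(0 5 4 1)(3 6)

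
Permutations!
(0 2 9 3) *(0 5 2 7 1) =[7, 0, 9, 5, 4, 2, 6, 1, 8, 3] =(0 7 1)(2 9 3 5)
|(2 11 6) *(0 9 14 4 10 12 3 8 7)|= |(0 9 14 4 10 12 3 8 7)(2 11 6)|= 9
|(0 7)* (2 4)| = 2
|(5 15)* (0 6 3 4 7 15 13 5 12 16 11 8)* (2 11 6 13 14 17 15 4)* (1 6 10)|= |(0 13 5 14 17 15 12 16 10 1 6 3 2 11 8)(4 7)|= 30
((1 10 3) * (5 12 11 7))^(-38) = ((1 10 3)(5 12 11 7))^(-38) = (1 10 3)(5 11)(7 12)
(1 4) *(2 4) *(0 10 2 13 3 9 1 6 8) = [10, 13, 4, 9, 6, 5, 8, 7, 0, 1, 2, 11, 12, 3] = (0 10 2 4 6 8)(1 13 3 9)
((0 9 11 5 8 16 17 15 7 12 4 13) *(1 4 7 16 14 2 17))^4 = (0 8 15 13 5 17 4 11 2 1 9 14 16)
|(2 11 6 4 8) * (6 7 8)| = |(2 11 7 8)(4 6)| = 4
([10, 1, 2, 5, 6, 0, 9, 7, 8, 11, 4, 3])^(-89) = (0 5 3 11 9 6 4 10)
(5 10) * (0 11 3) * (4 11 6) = [6, 1, 2, 0, 11, 10, 4, 7, 8, 9, 5, 3] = (0 6 4 11 3)(5 10)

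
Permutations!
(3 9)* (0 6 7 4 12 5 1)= (0 6 7 4 12 5 1)(3 9)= [6, 0, 2, 9, 12, 1, 7, 4, 8, 3, 10, 11, 5]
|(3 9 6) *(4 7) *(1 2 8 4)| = 15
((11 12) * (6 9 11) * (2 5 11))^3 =((2 5 11 12 6 9))^3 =(2 12)(5 6)(9 11)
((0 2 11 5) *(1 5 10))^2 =(0 11 1)(2 10 5)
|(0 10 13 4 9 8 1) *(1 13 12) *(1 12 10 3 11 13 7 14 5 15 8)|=|(0 3 11 13 4 9 1)(5 15 8 7 14)|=35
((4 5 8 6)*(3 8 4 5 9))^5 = (3 9 4 5 6 8)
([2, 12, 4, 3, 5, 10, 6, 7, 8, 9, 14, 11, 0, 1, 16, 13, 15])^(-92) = (0 15 5 12 16 4 1 14 2 13 10)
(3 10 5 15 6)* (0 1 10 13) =[1, 10, 2, 13, 4, 15, 3, 7, 8, 9, 5, 11, 12, 0, 14, 6] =(0 1 10 5 15 6 3 13)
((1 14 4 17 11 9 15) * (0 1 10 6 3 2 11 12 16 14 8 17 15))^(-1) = (0 9 11 2 3 6 10 15 4 14 16 12 17 8 1)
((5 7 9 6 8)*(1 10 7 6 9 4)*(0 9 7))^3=((0 9 7 4 1 10)(5 6 8))^3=(0 4)(1 9)(7 10)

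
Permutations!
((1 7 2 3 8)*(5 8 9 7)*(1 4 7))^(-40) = (9) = ((1 5 8 4 7 2 3 9))^(-40)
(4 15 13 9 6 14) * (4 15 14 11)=(4 14 15 13 9 6 11)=[0, 1, 2, 3, 14, 5, 11, 7, 8, 6, 10, 4, 12, 9, 15, 13]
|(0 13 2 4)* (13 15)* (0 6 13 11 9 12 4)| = |(0 15 11 9 12 4 6 13 2)| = 9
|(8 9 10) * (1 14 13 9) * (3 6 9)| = 8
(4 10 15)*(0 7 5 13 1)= (0 7 5 13 1)(4 10 15)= [7, 0, 2, 3, 10, 13, 6, 5, 8, 9, 15, 11, 12, 1, 14, 4]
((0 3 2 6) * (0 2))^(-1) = ((0 3)(2 6))^(-1) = (0 3)(2 6)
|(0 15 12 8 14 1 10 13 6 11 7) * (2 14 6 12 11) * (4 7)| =40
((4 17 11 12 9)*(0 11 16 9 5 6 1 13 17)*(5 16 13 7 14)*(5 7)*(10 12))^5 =(0 9 12 11 4 16 10)(1 6 5)(7 14)(13 17) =((0 11 10 12 16 9 4)(1 5 6)(7 14)(13 17))^5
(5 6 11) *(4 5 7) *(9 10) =(4 5 6 11 7)(9 10) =[0, 1, 2, 3, 5, 6, 11, 4, 8, 10, 9, 7]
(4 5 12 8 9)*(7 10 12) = (4 5 7 10 12 8 9) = [0, 1, 2, 3, 5, 7, 6, 10, 9, 4, 12, 11, 8]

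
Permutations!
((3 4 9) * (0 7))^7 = (0 7)(3 4 9)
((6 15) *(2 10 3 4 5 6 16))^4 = (2 5)(3 15)(4 16)(6 10)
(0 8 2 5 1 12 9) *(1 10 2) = (0 8 1 12 9)(2 5 10) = [8, 12, 5, 3, 4, 10, 6, 7, 1, 0, 2, 11, 9]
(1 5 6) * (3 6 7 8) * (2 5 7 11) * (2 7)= (1 2 5 11 7 8 3 6)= [0, 2, 5, 6, 4, 11, 1, 8, 3, 9, 10, 7]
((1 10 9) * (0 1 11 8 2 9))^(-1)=(0 10 1)(2 8 11 9)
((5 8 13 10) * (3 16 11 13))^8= ((3 16 11 13 10 5 8))^8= (3 16 11 13 10 5 8)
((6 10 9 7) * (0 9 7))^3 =(10)(0 9)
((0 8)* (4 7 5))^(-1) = ((0 8)(4 7 5))^(-1) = (0 8)(4 5 7)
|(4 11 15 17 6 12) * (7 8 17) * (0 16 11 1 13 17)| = 6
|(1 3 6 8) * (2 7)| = 4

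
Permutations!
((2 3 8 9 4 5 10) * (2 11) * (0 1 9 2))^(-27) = (0 1 9 4 5 10 11)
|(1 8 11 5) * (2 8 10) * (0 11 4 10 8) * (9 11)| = 9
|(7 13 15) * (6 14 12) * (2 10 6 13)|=|(2 10 6 14 12 13 15 7)|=8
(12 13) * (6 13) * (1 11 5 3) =(1 11 5 3)(6 13 12) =[0, 11, 2, 1, 4, 3, 13, 7, 8, 9, 10, 5, 6, 12]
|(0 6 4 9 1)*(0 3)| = 6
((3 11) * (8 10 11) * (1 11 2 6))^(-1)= ((1 11 3 8 10 2 6))^(-1)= (1 6 2 10 8 3 11)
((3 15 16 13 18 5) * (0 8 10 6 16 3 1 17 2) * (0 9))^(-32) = ((0 8 10 6 16 13 18 5 1 17 2 9)(3 15))^(-32) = (0 16 1)(2 10 18)(5 9 6)(8 13 17)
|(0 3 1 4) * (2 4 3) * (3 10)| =|(0 2 4)(1 10 3)| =3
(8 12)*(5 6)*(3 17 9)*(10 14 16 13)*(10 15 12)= (3 17 9)(5 6)(8 10 14 16 13 15 12)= [0, 1, 2, 17, 4, 6, 5, 7, 10, 3, 14, 11, 8, 15, 16, 12, 13, 9]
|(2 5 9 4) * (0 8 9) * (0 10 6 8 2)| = |(0 2 5 10 6 8 9 4)| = 8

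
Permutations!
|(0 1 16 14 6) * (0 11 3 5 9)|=|(0 1 16 14 6 11 3 5 9)|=9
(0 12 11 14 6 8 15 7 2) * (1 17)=[12, 17, 0, 3, 4, 5, 8, 2, 15, 9, 10, 14, 11, 13, 6, 7, 16, 1]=(0 12 11 14 6 8 15 7 2)(1 17)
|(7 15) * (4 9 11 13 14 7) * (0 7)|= 8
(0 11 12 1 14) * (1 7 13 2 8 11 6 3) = (0 6 3 1 14)(2 8 11 12 7 13) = [6, 14, 8, 1, 4, 5, 3, 13, 11, 9, 10, 12, 7, 2, 0]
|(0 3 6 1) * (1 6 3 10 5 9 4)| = |(0 10 5 9 4 1)| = 6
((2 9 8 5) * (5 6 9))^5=(2 5)(6 8 9)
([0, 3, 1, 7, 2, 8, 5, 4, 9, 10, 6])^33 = [0, 4, 7, 2, 3, 10, 9, 1, 6, 5, 8]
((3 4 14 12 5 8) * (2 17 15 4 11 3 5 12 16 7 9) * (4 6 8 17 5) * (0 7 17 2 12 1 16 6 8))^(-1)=((0 7 9 12 1 16 17 15 8 4 14 6)(2 5)(3 11))^(-1)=(0 6 14 4 8 15 17 16 1 12 9 7)(2 5)(3 11)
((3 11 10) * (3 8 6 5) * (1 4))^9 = (1 4)(3 8)(5 10)(6 11)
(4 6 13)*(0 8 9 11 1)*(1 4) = [8, 0, 2, 3, 6, 5, 13, 7, 9, 11, 10, 4, 12, 1] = (0 8 9 11 4 6 13 1)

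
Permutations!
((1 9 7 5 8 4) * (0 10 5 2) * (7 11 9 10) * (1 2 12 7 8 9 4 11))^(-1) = ((0 8 11 4 2)(1 10 5 9)(7 12))^(-1) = (0 2 4 11 8)(1 9 5 10)(7 12)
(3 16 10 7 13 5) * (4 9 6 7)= (3 16 10 4 9 6 7 13 5)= [0, 1, 2, 16, 9, 3, 7, 13, 8, 6, 4, 11, 12, 5, 14, 15, 10]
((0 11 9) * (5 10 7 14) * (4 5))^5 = ((0 11 9)(4 5 10 7 14))^5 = (14)(0 9 11)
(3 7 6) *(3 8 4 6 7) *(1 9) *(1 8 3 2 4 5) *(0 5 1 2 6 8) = (0 5 2 4 8 1 9)(3 6) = [5, 9, 4, 6, 8, 2, 3, 7, 1, 0]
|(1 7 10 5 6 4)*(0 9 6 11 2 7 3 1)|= 20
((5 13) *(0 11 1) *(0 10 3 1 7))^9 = ((0 11 7)(1 10 3)(5 13))^9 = (5 13)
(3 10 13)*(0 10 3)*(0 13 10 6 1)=[6, 0, 2, 3, 4, 5, 1, 7, 8, 9, 10, 11, 12, 13]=(13)(0 6 1)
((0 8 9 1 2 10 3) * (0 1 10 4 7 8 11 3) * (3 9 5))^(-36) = ((0 11 9 10)(1 2 4 7 8 5 3))^(-36) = (11)(1 3 5 8 7 4 2)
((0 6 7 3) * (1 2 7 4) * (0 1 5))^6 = ((0 6 4 5)(1 2 7 3))^6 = (0 4)(1 7)(2 3)(5 6)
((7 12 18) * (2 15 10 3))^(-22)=(2 10)(3 15)(7 18 12)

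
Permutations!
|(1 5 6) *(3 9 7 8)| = 12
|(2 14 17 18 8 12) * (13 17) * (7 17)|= |(2 14 13 7 17 18 8 12)|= 8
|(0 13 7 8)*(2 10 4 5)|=|(0 13 7 8)(2 10 4 5)|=4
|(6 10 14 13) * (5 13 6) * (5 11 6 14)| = 5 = |(14)(5 13 11 6 10)|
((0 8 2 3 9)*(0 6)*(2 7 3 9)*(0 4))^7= (0 4 6 9 2 3 7 8)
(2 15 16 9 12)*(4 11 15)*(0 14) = (0 14)(2 4 11 15 16 9 12) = [14, 1, 4, 3, 11, 5, 6, 7, 8, 12, 10, 15, 2, 13, 0, 16, 9]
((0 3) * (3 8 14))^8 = ((0 8 14 3))^8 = (14)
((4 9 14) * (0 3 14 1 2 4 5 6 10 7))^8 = (0 3 14 5 6 10 7) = ((0 3 14 5 6 10 7)(1 2 4 9))^8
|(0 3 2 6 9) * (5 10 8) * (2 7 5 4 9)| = 8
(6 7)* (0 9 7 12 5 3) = (0 9 7 6 12 5 3) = [9, 1, 2, 0, 4, 3, 12, 6, 8, 7, 10, 11, 5]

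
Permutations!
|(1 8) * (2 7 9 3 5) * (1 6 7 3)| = 15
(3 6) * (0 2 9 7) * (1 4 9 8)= [2, 4, 8, 6, 9, 5, 3, 0, 1, 7]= (0 2 8 1 4 9 7)(3 6)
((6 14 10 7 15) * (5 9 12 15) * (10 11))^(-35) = (5 9 12 15 6 14 11 10 7)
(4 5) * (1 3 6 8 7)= [0, 3, 2, 6, 5, 4, 8, 1, 7]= (1 3 6 8 7)(4 5)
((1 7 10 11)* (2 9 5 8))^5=(1 7 10 11)(2 9 5 8)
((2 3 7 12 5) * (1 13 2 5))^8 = ((1 13 2 3 7 12))^8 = (1 2 7)(3 12 13)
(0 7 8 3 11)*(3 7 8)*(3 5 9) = [8, 1, 2, 11, 4, 9, 6, 5, 7, 3, 10, 0] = (0 8 7 5 9 3 11)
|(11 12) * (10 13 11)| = |(10 13 11 12)| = 4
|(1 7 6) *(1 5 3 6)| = |(1 7)(3 6 5)| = 6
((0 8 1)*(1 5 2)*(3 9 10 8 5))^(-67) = ((0 5 2 1)(3 9 10 8))^(-67) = (0 5 2 1)(3 9 10 8)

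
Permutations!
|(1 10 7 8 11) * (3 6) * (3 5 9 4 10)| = |(1 3 6 5 9 4 10 7 8 11)| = 10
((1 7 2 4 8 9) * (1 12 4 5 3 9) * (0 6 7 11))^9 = (0 8 9 2)(1 12 5 6)(3 7 11 4)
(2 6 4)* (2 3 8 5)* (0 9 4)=(0 9 4 3 8 5 2 6)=[9, 1, 6, 8, 3, 2, 0, 7, 5, 4]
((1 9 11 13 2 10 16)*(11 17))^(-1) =(1 16 10 2 13 11 17 9)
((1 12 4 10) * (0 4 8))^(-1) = ((0 4 10 1 12 8))^(-1) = (0 8 12 1 10 4)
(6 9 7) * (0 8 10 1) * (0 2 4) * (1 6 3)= (0 8 10 6 9 7 3 1 2 4)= [8, 2, 4, 1, 0, 5, 9, 3, 10, 7, 6]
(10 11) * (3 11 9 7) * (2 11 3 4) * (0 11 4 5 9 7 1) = (0 11 10 7 5 9 1)(2 4) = [11, 0, 4, 3, 2, 9, 6, 5, 8, 1, 7, 10]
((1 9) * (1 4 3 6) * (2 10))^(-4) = (10)(1 9 4 3 6)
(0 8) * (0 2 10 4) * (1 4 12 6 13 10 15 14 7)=(0 8 2 15 14 7 1 4)(6 13 10 12)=[8, 4, 15, 3, 0, 5, 13, 1, 2, 9, 12, 11, 6, 10, 7, 14]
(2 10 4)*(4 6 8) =(2 10 6 8 4) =[0, 1, 10, 3, 2, 5, 8, 7, 4, 9, 6]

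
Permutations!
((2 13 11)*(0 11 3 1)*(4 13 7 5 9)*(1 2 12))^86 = (0 12)(1 11)(2 5 4 3 7 9 13)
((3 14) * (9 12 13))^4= (14)(9 12 13)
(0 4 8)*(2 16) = (0 4 8)(2 16) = [4, 1, 16, 3, 8, 5, 6, 7, 0, 9, 10, 11, 12, 13, 14, 15, 2]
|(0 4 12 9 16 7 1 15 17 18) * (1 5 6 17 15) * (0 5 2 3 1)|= |(0 4 12 9 16 7 2 3 1)(5 6 17 18)|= 36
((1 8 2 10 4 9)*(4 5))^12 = ((1 8 2 10 5 4 9))^12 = (1 4 10 8 9 5 2)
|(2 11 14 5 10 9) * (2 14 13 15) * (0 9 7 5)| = |(0 9 14)(2 11 13 15)(5 10 7)| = 12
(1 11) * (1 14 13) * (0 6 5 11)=(0 6 5 11 14 13 1)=[6, 0, 2, 3, 4, 11, 5, 7, 8, 9, 10, 14, 12, 1, 13]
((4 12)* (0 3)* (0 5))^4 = (12)(0 3 5) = ((0 3 5)(4 12))^4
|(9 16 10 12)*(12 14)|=|(9 16 10 14 12)|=5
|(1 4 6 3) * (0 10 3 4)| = 4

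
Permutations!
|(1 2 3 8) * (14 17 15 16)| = 4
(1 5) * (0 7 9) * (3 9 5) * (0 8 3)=[7, 0, 2, 9, 4, 1, 6, 5, 3, 8]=(0 7 5 1)(3 9 8)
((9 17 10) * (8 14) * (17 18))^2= ((8 14)(9 18 17 10))^2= (9 17)(10 18)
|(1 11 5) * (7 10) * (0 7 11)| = |(0 7 10 11 5 1)| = 6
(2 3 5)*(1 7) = (1 7)(2 3 5) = [0, 7, 3, 5, 4, 2, 6, 1]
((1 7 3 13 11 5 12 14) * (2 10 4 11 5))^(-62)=(1 7 3 13 5 12 14)(2 4)(10 11)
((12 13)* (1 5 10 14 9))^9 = (1 9 14 10 5)(12 13)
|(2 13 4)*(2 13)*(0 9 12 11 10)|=10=|(0 9 12 11 10)(4 13)|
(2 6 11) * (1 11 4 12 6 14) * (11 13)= (1 13 11 2 14)(4 12 6)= [0, 13, 14, 3, 12, 5, 4, 7, 8, 9, 10, 2, 6, 11, 1]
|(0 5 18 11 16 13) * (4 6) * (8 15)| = 6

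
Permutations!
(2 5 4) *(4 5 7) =[0, 1, 7, 3, 2, 5, 6, 4] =(2 7 4)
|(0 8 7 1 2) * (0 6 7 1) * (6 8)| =|(0 6 7)(1 2 8)| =3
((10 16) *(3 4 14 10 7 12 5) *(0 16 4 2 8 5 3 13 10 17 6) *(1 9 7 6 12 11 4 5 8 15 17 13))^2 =(0 6 16)(1 7 4 13 5 9 11 14 10)(2 17 3 15 12)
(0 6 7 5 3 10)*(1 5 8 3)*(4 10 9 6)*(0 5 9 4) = (1 9 6 7 8 3 4 10 5) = [0, 9, 2, 4, 10, 1, 7, 8, 3, 6, 5]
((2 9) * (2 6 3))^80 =((2 9 6 3))^80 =(9)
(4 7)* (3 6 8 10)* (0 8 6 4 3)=(0 8 10)(3 4 7)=[8, 1, 2, 4, 7, 5, 6, 3, 10, 9, 0]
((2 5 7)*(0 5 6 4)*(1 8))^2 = ((0 5 7 2 6 4)(1 8))^2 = (8)(0 7 6)(2 4 5)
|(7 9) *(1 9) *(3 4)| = |(1 9 7)(3 4)| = 6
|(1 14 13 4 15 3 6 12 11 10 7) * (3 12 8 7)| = 12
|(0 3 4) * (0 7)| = 4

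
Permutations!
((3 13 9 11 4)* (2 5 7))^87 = ((2 5 7)(3 13 9 11 4))^87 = (3 9 4 13 11)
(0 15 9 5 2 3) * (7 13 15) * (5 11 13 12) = [7, 1, 3, 0, 4, 2, 6, 12, 8, 11, 10, 13, 5, 15, 14, 9] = (0 7 12 5 2 3)(9 11 13 15)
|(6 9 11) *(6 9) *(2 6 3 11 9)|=4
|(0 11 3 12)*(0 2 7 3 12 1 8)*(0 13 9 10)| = 11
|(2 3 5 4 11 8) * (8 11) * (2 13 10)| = 7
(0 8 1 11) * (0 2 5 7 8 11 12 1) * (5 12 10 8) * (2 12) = [11, 10, 2, 3, 4, 7, 6, 5, 0, 9, 8, 12, 1] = (0 11 12 1 10 8)(5 7)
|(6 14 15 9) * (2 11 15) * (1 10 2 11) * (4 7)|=|(1 10 2)(4 7)(6 14 11 15 9)|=30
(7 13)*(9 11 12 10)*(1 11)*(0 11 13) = [11, 13, 2, 3, 4, 5, 6, 0, 8, 1, 9, 12, 10, 7] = (0 11 12 10 9 1 13 7)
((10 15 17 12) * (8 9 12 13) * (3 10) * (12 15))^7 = ((3 10 12)(8 9 15 17 13))^7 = (3 10 12)(8 15 13 9 17)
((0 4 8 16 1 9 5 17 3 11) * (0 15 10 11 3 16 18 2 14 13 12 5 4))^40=(1 18 12)(2 5 9)(4 14 17)(8 13 16)(10 11 15)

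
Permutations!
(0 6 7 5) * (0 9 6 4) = (0 4)(5 9 6 7) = [4, 1, 2, 3, 0, 9, 7, 5, 8, 6]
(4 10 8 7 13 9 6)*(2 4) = [0, 1, 4, 3, 10, 5, 2, 13, 7, 6, 8, 11, 12, 9] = (2 4 10 8 7 13 9 6)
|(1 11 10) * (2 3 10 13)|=|(1 11 13 2 3 10)|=6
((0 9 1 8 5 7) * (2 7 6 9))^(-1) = (0 7 2)(1 9 6 5 8)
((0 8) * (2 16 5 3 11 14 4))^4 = (2 11 16 14 5 4 3) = ((0 8)(2 16 5 3 11 14 4))^4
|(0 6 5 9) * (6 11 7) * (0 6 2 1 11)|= 12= |(1 11 7 2)(5 9 6)|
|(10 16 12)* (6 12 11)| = |(6 12 10 16 11)| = 5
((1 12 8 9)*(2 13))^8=(13)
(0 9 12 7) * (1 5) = (0 9 12 7)(1 5) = [9, 5, 2, 3, 4, 1, 6, 0, 8, 12, 10, 11, 7]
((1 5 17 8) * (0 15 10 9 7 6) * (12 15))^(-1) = ((0 12 15 10 9 7 6)(1 5 17 8))^(-1) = (0 6 7 9 10 15 12)(1 8 17 5)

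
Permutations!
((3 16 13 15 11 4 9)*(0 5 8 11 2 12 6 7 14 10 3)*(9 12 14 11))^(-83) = (0 5 8 9)(2 14 10 3 16 13 15)(4 6 11 12 7)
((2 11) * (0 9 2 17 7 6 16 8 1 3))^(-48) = (0 16 11 3 6 2 1 7 9 8 17)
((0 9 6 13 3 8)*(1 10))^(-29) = ((0 9 6 13 3 8)(1 10))^(-29) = (0 9 6 13 3 8)(1 10)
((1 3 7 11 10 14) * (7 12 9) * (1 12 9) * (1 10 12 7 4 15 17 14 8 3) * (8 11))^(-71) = (3 9 4 15 17 14 7 8)(10 11 12)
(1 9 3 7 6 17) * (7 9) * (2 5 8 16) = [0, 7, 5, 9, 4, 8, 17, 6, 16, 3, 10, 11, 12, 13, 14, 15, 2, 1] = (1 7 6 17)(2 5 8 16)(3 9)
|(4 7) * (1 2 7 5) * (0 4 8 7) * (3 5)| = 6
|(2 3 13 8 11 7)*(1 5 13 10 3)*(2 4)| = 8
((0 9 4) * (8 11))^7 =((0 9 4)(8 11))^7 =(0 9 4)(8 11)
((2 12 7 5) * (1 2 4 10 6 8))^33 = (1 10 7)(2 6 5)(4 12 8)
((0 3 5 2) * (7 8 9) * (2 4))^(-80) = (7 8 9)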